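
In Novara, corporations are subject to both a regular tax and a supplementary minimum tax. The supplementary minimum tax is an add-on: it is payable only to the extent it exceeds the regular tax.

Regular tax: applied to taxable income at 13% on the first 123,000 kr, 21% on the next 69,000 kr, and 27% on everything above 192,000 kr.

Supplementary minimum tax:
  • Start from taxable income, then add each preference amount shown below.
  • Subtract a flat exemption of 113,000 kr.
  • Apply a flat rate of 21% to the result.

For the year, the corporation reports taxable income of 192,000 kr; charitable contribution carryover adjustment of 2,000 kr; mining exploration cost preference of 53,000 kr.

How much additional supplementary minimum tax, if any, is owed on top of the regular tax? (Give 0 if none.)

0 kr

Regular tax:
  123,000 kr × 13% = 15,990 kr
  69,000 kr × 21% = 14,490 kr
  → 30,480 kr

Supplementary minimum tax:
  Adjusted income: 192,000 kr + 2,000 kr + 53,000 kr = 247,000 kr
  Less exemption 113,000 kr → base 134,000 kr
  134,000 kr × 21% = 28,140 kr

28,140 kr ≤ 30,480 kr, so no add-on is due.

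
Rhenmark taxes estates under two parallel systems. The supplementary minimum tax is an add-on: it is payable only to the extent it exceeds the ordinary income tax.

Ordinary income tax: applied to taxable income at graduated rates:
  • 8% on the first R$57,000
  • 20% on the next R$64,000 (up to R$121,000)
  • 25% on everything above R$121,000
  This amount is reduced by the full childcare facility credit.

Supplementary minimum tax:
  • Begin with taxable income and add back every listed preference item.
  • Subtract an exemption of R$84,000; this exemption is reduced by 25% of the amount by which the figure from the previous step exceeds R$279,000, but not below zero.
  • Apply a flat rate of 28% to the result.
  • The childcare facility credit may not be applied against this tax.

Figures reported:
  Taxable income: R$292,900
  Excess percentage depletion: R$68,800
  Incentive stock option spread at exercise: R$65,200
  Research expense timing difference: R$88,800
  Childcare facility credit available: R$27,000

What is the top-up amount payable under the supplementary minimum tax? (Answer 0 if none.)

R$104,110

Supplementary minimum tax:
  Adjusted income: R$292,900 + R$68,800 + R$65,200 + R$88,800 = R$515,700
  Exemption: R$84,000 − 25% × (R$515,700 − R$279,000) = R$84,000 − R$59,175 = R$24,825
  Base: R$515,700 − R$24,825 = R$490,875
  R$490,875 × 28% = R$137,445

Ordinary income tax:
  R$57,000 × 8% = R$4,560
  R$64,000 × 20% = R$12,800
  R$171,900 × 25% = R$42,975
  → R$60,335
  Less childcare facility credit R$27,000 → R$33,335

Excess of supplementary minimum tax over ordinary income tax: R$137,445 − R$33,335 = R$104,110.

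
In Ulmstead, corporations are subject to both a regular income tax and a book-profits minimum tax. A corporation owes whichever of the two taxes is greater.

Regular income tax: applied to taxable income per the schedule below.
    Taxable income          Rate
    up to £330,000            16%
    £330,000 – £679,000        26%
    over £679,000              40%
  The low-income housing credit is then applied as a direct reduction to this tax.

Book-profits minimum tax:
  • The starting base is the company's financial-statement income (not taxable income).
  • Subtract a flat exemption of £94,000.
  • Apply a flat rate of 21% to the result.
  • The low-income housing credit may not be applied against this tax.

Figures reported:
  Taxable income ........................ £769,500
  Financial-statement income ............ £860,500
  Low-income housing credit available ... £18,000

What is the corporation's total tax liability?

Book-profits minimum tax:
  Base (financial-statement income): £860,500
  Less exemption £94,000 → base £766,500
  £766,500 × 21% = £160,965

Regular income tax:
  £330,000 × 16% = £52,800
  £349,000 × 26% = £90,740
  £90,500 × 40% = £36,200
  → £179,740
  Less low-income housing credit £18,000 → £161,740

£161,740 > £160,965, so the regular income tax governs.

£161,740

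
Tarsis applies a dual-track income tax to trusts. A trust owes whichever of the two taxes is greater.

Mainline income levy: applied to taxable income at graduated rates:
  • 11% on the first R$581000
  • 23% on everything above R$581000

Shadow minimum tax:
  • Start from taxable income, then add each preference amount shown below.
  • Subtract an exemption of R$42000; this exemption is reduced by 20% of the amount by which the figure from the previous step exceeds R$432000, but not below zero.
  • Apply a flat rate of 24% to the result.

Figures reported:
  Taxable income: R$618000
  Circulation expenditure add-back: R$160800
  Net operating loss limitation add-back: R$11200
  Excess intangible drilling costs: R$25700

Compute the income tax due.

R$195768

Mainline income levy:
  R$581000 × 11% = R$63910
  R$37000 × 23% = R$8510
  → R$72420

Shadow minimum tax:
  Adjusted income: R$618000 + R$160800 + R$11200 + R$25700 = R$815700
  Exemption: 20% × (R$815700 − R$432000) = R$76740 ≥ R$42000, so the exemption is fully phased out
  Base: R$815700 − R$0 = R$815700
  R$815700 × 24% = R$195768

R$195768 > R$72420, so the shadow minimum tax is the binding amount.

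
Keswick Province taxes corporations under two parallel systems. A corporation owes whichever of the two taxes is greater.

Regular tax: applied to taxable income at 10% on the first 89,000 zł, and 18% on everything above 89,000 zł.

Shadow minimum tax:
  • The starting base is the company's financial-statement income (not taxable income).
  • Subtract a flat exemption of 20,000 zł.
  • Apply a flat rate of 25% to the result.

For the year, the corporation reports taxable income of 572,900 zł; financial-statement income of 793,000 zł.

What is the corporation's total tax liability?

Shadow minimum tax:
  Base (financial-statement income): 793,000 zł
  Less exemption 20,000 zł → base 773,000 zł
  773,000 zł × 25% = 193,250 zł

Regular tax:
  89,000 zł × 10% = 8,900 zł
  483,900 zł × 18% = 87,102 zł
  → 96,002 zł

193,250 zł > 96,002 zł, so the shadow minimum tax is the binding amount.

193,250 zł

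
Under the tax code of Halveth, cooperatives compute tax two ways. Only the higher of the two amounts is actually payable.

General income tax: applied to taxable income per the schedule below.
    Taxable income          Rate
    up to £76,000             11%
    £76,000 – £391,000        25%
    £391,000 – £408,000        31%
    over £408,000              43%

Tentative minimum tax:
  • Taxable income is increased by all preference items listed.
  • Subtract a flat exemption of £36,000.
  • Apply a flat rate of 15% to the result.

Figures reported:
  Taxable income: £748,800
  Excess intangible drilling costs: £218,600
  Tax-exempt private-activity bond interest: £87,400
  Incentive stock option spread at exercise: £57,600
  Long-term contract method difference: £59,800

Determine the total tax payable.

Tentative minimum tax:
  Adjusted income: £748,800 + £218,600 + £87,400 + £57,600 + £59,800 = £1,172,200
  Less exemption £36,000 → base £1,136,200
  £1,136,200 × 15% = £170,430

General income tax:
  £76,000 × 11% = £8,360
  £315,000 × 25% = £78,750
  £17,000 × 31% = £5,270
  £340,800 × 43% = £146,544
  → £238,924

£238,924 > £170,430, so the general income tax governs.

£238,924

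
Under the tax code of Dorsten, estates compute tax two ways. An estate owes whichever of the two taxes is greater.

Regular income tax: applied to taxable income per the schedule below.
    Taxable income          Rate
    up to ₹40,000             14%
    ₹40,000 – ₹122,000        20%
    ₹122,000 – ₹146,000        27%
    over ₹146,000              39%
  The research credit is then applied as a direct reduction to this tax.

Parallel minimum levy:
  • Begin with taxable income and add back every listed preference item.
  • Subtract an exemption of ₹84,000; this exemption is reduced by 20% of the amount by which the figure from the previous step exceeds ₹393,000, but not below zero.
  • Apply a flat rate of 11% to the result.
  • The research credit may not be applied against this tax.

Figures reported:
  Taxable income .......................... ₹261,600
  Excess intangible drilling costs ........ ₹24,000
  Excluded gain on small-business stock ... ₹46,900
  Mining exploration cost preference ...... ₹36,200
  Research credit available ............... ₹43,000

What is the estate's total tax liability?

Parallel minimum levy:
  Adjusted income: ₹261,600 + ₹24,000 + ₹46,900 + ₹36,200 = ₹368,700
  Exemption: ₹368,700 ≤ ₹393,000, so full ₹84,000 applies
  Base: ₹368,700 − ₹84,000 = ₹284,700
  ₹284,700 × 11% = ₹31,317

Regular income tax:
  ₹40,000 × 14% = ₹5,600
  ₹82,000 × 20% = ₹16,400
  ₹24,000 × 27% = ₹6,480
  ₹115,600 × 39% = ₹45,084
  → ₹73,564
  Less research credit ₹43,000 → ₹30,564

₹31,317 > ₹30,564, so the parallel minimum levy is the binding amount.

₹31,317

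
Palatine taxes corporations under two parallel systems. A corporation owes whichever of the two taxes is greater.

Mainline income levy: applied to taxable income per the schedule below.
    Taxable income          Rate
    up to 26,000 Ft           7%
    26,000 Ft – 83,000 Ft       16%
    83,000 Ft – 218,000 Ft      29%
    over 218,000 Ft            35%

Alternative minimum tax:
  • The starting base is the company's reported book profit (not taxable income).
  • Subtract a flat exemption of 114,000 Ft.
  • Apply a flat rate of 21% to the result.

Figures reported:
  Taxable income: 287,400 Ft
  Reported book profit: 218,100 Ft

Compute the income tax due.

74,380 Ft

Alternative minimum tax:
  Base (reported book profit): 218,100 Ft
  Less exemption 114,000 Ft → base 104,100 Ft
  104,100 Ft × 21% = 21,861 Ft

Mainline income levy:
  26,000 Ft × 7% = 1,820 Ft
  57,000 Ft × 16% = 9,120 Ft
  135,000 Ft × 29% = 39,150 Ft
  69,400 Ft × 35% = 24,290 Ft
  → 74,380 Ft

74,380 Ft > 21,861 Ft, so the mainline income levy governs.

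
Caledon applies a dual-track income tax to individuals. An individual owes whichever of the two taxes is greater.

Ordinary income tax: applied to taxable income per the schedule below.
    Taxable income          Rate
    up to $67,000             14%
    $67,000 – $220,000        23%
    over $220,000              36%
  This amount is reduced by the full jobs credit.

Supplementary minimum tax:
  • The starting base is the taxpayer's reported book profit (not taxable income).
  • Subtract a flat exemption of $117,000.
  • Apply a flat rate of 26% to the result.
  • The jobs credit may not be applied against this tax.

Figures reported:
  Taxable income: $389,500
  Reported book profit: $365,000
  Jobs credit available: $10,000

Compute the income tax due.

$95,590

Supplementary minimum tax:
  Base (reported book profit): $365,000
  Less exemption $117,000 → base $248,000
  $248,000 × 26% = $64,480

Ordinary income tax:
  $67,000 × 14% = $9,380
  $153,000 × 23% = $35,190
  $169,500 × 36% = $61,020
  → $105,590
  Less jobs credit $10,000 → $95,590

$95,590 > $64,480, so the ordinary income tax governs.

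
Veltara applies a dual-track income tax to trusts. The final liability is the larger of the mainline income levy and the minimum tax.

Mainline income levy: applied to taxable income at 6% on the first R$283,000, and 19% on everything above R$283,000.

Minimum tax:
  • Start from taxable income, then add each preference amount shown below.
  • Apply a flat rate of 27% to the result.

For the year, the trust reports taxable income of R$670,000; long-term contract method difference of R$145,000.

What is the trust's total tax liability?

Minimum tax:
  Adjusted income: R$670,000 + R$145,000 = R$815,000
  R$815,000 × 27% = R$220,050

Mainline income levy:
  R$283,000 × 6% = R$16,980
  R$387,000 × 19% = R$73,530
  → R$90,510

R$220,050 > R$90,510, so the minimum tax is the binding amount.

R$220,050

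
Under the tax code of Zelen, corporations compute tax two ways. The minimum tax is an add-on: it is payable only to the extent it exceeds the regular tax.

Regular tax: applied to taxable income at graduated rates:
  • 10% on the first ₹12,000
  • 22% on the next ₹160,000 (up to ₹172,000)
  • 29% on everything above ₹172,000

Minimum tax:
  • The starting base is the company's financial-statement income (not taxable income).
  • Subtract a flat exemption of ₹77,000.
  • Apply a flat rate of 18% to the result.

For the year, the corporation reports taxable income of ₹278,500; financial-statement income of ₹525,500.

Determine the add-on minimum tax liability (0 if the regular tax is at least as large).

₹13,445

Regular tax:
  ₹12,000 × 10% = ₹1,200
  ₹160,000 × 22% = ₹35,200
  ₹106,500 × 29% = ₹30,885
  → ₹67,285

Minimum tax:
  Base (financial-statement income): ₹525,500
  Less exemption ₹77,000 → base ₹448,500
  ₹448,500 × 18% = ₹80,730

Excess of minimum tax over regular tax: ₹80,730 − ₹67,285 = ₹13,445.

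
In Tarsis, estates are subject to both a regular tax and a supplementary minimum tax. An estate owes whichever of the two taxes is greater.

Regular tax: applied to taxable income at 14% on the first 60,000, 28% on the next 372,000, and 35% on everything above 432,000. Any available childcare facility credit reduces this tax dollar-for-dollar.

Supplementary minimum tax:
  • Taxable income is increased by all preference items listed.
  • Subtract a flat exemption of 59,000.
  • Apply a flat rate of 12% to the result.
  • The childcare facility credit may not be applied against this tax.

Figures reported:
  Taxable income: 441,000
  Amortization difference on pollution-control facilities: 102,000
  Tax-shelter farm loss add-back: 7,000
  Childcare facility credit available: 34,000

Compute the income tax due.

81,710

Regular tax:
  60,000 × 14% = 8,400
  372,000 × 28% = 104,160
  9,000 × 35% = 3,150
  → 115,710
  Less childcare facility credit 34,000 → 81,710

Supplementary minimum tax:
  Adjusted income: 441,000 + 102,000 + 7,000 = 550,000
  Less exemption 59,000 → base 491,000
  491,000 × 12% = 58,920

81,710 > 58,920, so the regular tax governs.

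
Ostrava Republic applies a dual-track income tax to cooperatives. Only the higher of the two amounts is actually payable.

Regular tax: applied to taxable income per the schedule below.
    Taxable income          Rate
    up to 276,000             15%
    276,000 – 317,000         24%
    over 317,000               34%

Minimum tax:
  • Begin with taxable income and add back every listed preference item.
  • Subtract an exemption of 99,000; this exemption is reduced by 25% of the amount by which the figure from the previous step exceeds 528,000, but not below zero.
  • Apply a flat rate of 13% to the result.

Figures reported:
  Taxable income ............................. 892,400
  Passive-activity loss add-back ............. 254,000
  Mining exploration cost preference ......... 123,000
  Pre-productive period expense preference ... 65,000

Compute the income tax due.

Regular tax:
  276,000 × 15% = 41,400
  41,000 × 24% = 9,840
  575,400 × 34% = 195,636
  → 246,876

Minimum tax:
  Adjusted income: 892,400 + 254,000 + 123,000 + 65,000 = 1,334,400
  Exemption: 25% × (1,334,400 − 528,000) = 201,600 ≥ 99,000, so the exemption is fully phased out
  Base: 1,334,400 − 0 = 1,334,400
  1,334,400 × 13% = 173,472

246,876 > 173,472, so the regular tax governs.

246,876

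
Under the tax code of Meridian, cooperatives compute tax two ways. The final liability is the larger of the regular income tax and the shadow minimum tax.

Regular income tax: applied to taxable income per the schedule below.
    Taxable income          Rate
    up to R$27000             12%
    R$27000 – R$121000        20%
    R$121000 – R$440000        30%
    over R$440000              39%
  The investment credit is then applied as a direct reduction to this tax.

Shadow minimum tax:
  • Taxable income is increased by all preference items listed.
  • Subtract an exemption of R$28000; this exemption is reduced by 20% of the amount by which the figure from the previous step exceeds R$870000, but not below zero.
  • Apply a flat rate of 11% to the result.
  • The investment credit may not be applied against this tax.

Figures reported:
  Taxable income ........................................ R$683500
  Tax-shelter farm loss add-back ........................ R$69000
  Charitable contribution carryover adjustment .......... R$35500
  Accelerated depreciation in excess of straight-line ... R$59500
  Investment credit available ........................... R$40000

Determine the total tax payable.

Shadow minimum tax:
  Adjusted income: R$683500 + R$69000 + R$35500 + R$59500 = R$847500
  Exemption: R$847500 ≤ R$870000, so full R$28000 applies
  Base: R$847500 − R$28000 = R$819500
  R$819500 × 11% = R$90145

Regular income tax:
  R$27000 × 12% = R$3240
  R$94000 × 20% = R$18800
  R$319000 × 30% = R$95700
  R$243500 × 39% = R$94965
  → R$212705
  Less investment credit R$40000 → R$172705

R$172705 > R$90145, so the regular income tax governs.

R$172705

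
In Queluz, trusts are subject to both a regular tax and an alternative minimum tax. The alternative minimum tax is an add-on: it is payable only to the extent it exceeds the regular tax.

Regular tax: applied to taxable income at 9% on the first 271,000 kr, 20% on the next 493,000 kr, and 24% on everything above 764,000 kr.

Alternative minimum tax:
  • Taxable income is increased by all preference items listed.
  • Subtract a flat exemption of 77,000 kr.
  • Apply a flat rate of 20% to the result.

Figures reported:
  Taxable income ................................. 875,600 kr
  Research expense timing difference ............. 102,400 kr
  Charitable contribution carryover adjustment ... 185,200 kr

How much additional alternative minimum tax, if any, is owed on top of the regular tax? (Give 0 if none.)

Regular tax:
  271,000 kr × 9% = 24,390 kr
  493,000 kr × 20% = 98,600 kr
  111,600 kr × 24% = 26,784 kr
  → 149,774 kr

Alternative minimum tax:
  Adjusted income: 875,600 kr + 102,400 kr + 185,200 kr = 1,163,200 kr
  Less exemption 77,000 kr → base 1,086,200 kr
  1,086,200 kr × 20% = 217,240 kr

Excess of alternative minimum tax over regular tax: 217,240 kr − 149,774 kr = 67,466 kr.

67,466 kr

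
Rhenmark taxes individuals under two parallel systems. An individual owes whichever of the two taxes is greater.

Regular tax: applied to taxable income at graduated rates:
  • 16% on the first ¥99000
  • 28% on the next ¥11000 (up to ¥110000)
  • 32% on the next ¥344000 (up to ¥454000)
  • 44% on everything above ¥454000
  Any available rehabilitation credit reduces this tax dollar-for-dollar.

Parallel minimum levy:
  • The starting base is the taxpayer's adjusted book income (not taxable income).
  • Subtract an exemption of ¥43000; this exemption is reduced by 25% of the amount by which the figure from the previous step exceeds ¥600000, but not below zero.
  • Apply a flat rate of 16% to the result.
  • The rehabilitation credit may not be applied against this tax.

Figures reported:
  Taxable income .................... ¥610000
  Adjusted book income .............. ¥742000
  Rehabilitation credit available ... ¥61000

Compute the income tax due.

¥136640

Regular tax:
  ¥99000 × 16% = ¥15840
  ¥11000 × 28% = ¥3080
  ¥344000 × 32% = ¥110080
  ¥156000 × 44% = ¥68640
  → ¥197640
  Less rehabilitation credit ¥61000 → ¥136640

Parallel minimum levy:
  Base (adjusted book income): ¥742000
  Exemption: ¥43000 − 25% × (¥742000 − ¥600000) = ¥43000 − ¥35500 = ¥7500
  Base: ¥742000 − ¥7500 = ¥734500
  ¥734500 × 16% = ¥117520

¥136640 > ¥117520, so the regular tax governs.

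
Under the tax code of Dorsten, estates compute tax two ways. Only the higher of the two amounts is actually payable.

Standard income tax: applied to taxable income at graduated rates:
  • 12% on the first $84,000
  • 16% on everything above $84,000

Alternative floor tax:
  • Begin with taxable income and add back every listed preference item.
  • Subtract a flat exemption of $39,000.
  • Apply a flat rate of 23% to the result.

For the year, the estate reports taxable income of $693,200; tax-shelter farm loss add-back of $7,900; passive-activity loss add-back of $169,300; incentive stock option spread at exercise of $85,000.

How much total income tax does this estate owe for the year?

$210,772

Alternative floor tax:
  Adjusted income: $693,200 + $7,900 + $169,300 + $85,000 = $955,400
  Less exemption $39,000 → base $916,400
  $916,400 × 23% = $210,772

Standard income tax:
  $84,000 × 12% = $10,080
  $609,200 × 16% = $97,472
  → $107,552

$210,772 > $107,552, so the alternative floor tax is the binding amount.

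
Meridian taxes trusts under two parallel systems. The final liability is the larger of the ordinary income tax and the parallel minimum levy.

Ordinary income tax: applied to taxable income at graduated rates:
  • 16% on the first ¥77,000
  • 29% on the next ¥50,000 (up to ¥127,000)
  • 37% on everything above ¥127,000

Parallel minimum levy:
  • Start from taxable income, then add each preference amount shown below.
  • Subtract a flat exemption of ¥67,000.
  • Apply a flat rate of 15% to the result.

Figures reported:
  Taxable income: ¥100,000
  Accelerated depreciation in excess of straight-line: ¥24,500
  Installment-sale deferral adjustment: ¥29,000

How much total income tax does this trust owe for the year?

¥18,990

Parallel minimum levy:
  Adjusted income: ¥100,000 + ¥24,500 + ¥29,000 = ¥153,500
  Less exemption ¥67,000 → base ¥86,500
  ¥86,500 × 15% = ¥12,975

Ordinary income tax:
  ¥77,000 × 16% = ¥12,320
  ¥23,000 × 29% = ¥6,670
  → ¥18,990

¥18,990 > ¥12,975, so the ordinary income tax governs.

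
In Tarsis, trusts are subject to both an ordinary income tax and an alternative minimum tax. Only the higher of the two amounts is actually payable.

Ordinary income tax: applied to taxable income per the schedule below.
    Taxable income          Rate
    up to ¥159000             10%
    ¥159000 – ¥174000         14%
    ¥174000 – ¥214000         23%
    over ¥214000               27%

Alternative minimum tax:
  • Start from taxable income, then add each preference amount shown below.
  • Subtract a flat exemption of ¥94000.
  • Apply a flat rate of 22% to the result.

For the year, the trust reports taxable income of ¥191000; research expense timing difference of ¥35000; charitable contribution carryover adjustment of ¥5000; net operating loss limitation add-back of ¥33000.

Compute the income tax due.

Alternative minimum tax:
  Adjusted income: ¥191000 + ¥35000 + ¥5000 + ¥33000 = ¥264000
  Less exemption ¥94000 → base ¥170000
  ¥170000 × 22% = ¥37400

Ordinary income tax:
  ¥159000 × 10% = ¥15900
  ¥15000 × 14% = ¥2100
  ¥17000 × 23% = ¥3910
  → ¥21910

¥37400 > ¥21910, so the alternative minimum tax is the binding amount.

¥37400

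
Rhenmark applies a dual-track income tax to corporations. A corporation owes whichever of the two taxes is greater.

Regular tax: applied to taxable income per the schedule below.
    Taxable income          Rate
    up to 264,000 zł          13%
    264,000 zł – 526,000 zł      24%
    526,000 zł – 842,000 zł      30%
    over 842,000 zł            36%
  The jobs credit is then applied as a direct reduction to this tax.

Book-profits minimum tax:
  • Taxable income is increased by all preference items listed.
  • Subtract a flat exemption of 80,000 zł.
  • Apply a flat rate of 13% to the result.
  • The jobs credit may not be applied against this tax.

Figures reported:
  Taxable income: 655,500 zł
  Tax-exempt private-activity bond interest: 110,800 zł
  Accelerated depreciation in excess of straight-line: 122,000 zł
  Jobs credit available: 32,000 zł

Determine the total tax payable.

105,079 zł

Regular tax:
  264,000 zł × 13% = 34,320 zł
  262,000 zł × 24% = 62,880 zł
  129,500 zł × 30% = 38,850 zł
  → 136,050 zł
  Less jobs credit 32,000 zł → 104,050 zł

Book-profits minimum tax:
  Adjusted income: 655,500 zł + 110,800 zł + 122,000 zł = 888,300 zł
  Less exemption 80,000 zł → base 808,300 zł
  808,300 zł × 13% = 105,079 zł

105,079 zł > 104,050 zł, so the book-profits minimum tax is the binding amount.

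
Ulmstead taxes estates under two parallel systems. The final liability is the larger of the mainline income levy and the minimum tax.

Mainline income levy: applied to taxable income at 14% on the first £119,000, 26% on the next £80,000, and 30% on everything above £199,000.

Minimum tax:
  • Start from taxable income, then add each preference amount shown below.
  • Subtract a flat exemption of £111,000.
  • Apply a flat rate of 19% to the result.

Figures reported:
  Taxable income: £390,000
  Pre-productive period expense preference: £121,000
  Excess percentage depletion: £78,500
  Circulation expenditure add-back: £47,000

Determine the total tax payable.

£99,845

Minimum tax:
  Adjusted income: £390,000 + £121,000 + £78,500 + £47,000 = £636,500
  Less exemption £111,000 → base £525,500
  £525,500 × 19% = £99,845

Mainline income levy:
  £119,000 × 14% = £16,660
  £80,000 × 26% = £20,800
  £191,000 × 30% = £57,300
  → £94,760

£99,845 > £94,760, so the minimum tax is the binding amount.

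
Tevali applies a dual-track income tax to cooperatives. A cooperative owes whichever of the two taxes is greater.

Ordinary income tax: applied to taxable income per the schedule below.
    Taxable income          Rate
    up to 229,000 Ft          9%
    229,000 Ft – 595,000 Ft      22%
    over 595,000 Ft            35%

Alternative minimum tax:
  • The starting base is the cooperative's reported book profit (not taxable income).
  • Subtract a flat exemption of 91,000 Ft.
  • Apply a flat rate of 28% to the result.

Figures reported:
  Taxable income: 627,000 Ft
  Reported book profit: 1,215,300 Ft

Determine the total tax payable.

Ordinary income tax:
  229,000 Ft × 9% = 20,610 Ft
  366,000 Ft × 22% = 80,520 Ft
  32,000 Ft × 35% = 11,200 Ft
  → 112,330 Ft

Alternative minimum tax:
  Base (reported book profit): 1,215,300 Ft
  Less exemption 91,000 Ft → base 1,124,300 Ft
  1,124,300 Ft × 28% = 314,804 Ft

314,804 Ft > 112,330 Ft, so the alternative minimum tax is the binding amount.

314,804 Ft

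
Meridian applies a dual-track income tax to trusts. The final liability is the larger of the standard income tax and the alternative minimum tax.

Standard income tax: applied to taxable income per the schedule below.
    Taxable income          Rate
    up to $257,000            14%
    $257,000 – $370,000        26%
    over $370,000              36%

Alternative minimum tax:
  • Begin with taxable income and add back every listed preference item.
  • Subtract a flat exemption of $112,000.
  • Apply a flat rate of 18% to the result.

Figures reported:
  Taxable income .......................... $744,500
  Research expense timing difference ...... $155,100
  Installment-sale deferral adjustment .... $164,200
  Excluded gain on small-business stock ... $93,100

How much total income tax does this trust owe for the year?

$200,180

Alternative minimum tax:
  Adjusted income: $744,500 + $155,100 + $164,200 + $93,100 = $1,156,900
  Less exemption $112,000 → base $1,044,900
  $1,044,900 × 18% = $188,082

Standard income tax:
  $257,000 × 14% = $35,980
  $113,000 × 26% = $29,380
  $374,500 × 36% = $134,820
  → $200,180

$200,180 > $188,082, so the standard income tax governs.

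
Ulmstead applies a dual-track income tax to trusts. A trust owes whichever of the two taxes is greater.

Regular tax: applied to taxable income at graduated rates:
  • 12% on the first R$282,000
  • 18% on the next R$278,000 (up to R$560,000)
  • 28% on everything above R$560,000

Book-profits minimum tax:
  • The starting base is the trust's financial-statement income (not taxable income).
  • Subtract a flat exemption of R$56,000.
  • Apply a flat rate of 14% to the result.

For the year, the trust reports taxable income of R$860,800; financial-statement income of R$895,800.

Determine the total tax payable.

R$168,104

Regular tax:
  R$282,000 × 12% = R$33,840
  R$278,000 × 18% = R$50,040
  R$300,800 × 28% = R$84,224
  → R$168,104

Book-profits minimum tax:
  Base (financial-statement income): R$895,800
  Less exemption R$56,000 → base R$839,800
  R$839,800 × 14% = R$117,572

R$168,104 > R$117,572, so the regular tax governs.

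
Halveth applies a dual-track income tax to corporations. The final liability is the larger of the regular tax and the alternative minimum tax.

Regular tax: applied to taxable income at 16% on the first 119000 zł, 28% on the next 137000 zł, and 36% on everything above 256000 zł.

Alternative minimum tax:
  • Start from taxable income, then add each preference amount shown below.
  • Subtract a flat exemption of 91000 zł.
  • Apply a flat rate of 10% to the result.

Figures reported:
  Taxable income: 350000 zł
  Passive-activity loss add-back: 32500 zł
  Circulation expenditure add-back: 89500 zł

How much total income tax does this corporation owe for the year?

Regular tax:
  119000 zł × 16% = 19040 zł
  137000 zł × 28% = 38360 zł
  94000 zł × 36% = 33840 zł
  → 91240 zł

Alternative minimum tax:
  Adjusted income: 350000 zł + 32500 zł + 89500 zł = 472000 zł
  Less exemption 91000 zł → base 381000 zł
  381000 zł × 10% = 38100 zł

91240 zł > 38100 zł, so the regular tax governs.

91240 zł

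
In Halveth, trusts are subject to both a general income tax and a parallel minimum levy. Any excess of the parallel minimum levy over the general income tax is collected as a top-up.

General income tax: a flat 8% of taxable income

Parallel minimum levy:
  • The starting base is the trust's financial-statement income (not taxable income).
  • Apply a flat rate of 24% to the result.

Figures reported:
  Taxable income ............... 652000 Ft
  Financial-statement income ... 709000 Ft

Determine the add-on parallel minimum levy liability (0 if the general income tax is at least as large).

118000 Ft

General income tax:
  652000 Ft × 8% = 52160 Ft

Parallel minimum levy:
  Base (financial-statement income): 709000 Ft
  709000 Ft × 24% = 170160 Ft

Excess of parallel minimum levy over general income tax: 170160 Ft − 52160 Ft = 118000 Ft.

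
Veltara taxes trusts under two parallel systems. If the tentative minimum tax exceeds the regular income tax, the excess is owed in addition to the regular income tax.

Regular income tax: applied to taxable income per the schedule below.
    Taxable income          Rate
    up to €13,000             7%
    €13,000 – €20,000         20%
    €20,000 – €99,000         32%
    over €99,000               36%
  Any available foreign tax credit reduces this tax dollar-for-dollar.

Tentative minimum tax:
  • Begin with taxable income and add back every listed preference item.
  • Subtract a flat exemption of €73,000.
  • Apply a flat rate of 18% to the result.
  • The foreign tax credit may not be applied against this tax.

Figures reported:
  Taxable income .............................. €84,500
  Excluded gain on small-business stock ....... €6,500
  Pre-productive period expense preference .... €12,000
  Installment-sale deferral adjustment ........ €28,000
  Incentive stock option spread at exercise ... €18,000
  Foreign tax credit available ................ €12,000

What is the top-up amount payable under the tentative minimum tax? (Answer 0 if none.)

Tentative minimum tax:
  Adjusted income: €84,500 + €6,500 + €12,000 + €28,000 + €18,000 = €149,000
  Less exemption €73,000 → base €76,000
  €76,000 × 18% = €13,680

Regular income tax:
  €13,000 × 7% = €910
  €7,000 × 20% = €1,400
  €64,500 × 32% = €20,640
  → €22,950
  Less foreign tax credit €12,000 → €10,950

Excess of tentative minimum tax over regular income tax: €13,680 − €10,950 = €2,730.

€2,730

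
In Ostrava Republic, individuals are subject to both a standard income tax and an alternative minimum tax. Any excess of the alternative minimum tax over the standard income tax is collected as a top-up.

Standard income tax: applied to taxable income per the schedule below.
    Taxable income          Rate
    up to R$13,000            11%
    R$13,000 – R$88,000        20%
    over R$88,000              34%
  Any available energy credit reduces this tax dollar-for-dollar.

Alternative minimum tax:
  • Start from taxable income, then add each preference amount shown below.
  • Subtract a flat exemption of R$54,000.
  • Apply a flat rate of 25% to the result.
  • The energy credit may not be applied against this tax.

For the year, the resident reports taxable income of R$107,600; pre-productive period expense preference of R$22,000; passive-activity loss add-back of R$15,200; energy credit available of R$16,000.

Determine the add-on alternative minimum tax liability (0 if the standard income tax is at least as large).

R$15,606

Standard income tax:
  R$13,000 × 11% = R$1,430
  R$75,000 × 20% = R$15,000
  R$19,600 × 34% = R$6,664
  → R$23,094
  Less energy credit R$16,000 → R$7,094

Alternative minimum tax:
  Adjusted income: R$107,600 + R$22,000 + R$15,200 = R$144,800
  Less exemption R$54,000 → base R$90,800
  R$90,800 × 25% = R$22,700

Excess of alternative minimum tax over standard income tax: R$22,700 − R$7,094 = R$15,606.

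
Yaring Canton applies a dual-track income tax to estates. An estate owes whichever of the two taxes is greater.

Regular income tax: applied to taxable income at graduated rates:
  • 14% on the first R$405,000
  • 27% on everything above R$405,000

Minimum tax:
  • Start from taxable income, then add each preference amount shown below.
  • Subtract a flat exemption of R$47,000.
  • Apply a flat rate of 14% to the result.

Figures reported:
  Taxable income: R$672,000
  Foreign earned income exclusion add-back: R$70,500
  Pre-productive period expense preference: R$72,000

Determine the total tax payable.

R$128,790

Regular income tax:
  R$405,000 × 14% = R$56,700
  R$267,000 × 27% = R$72,090
  → R$128,790

Minimum tax:
  Adjusted income: R$672,000 + R$70,500 + R$72,000 = R$814,500
  Less exemption R$47,000 → base R$767,500
  R$767,500 × 14% = R$107,450

R$128,790 > R$107,450, so the regular income tax governs.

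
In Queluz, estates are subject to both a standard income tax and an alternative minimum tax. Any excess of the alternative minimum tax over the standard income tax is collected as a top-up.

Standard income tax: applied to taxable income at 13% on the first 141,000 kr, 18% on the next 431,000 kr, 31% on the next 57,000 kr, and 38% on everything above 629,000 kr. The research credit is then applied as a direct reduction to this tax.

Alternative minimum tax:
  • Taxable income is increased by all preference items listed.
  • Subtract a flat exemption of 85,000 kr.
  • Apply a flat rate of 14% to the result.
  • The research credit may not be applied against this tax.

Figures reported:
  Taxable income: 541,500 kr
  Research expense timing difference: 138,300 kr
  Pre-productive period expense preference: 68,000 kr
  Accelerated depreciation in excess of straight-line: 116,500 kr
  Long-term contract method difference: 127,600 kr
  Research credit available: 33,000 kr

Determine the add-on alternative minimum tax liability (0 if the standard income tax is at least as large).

Alternative minimum tax:
  Adjusted income: 541,500 kr + 138,300 kr + 68,000 kr + 116,500 kr + 127,600 kr = 991,900 kr
  Less exemption 85,000 kr → base 906,900 kr
  906,900 kr × 14% = 126,966 kr

Standard income tax:
  141,000 kr × 13% = 18,330 kr
  400,500 kr × 18% = 72,090 kr
  → 90,420 kr
  Less research credit 33,000 kr → 57,420 kr

Excess of alternative minimum tax over standard income tax: 126,966 kr − 57,420 kr = 69,546 kr.

69,546 kr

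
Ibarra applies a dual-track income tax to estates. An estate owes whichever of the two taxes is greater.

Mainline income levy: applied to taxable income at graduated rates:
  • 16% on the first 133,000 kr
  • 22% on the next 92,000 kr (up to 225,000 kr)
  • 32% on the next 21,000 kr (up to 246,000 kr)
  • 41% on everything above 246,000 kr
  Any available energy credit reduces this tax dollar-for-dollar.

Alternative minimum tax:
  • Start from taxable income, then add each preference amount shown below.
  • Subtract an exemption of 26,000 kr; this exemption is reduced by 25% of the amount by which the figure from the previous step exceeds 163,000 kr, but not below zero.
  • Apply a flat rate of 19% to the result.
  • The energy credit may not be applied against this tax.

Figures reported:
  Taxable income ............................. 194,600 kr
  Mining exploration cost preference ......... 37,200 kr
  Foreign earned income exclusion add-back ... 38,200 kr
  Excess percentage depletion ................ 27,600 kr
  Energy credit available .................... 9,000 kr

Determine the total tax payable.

56,544 kr

Mainline income levy:
  133,000 kr × 16% = 21,280 kr
  61,600 kr × 22% = 13,552 kr
  → 34,832 kr
  Less energy credit 9,000 kr → 25,832 kr

Alternative minimum tax:
  Adjusted income: 194,600 kr + 37,200 kr + 38,200 kr + 27,600 kr = 297,600 kr
  Exemption: 25% × (297,600 kr − 163,000 kr) = 33,650 kr ≥ 26,000 kr, so the exemption is fully phased out
  Base: 297,600 kr − 0 kr = 297,600 kr
  297,600 kr × 19% = 56,544 kr

56,544 kr > 25,832 kr, so the alternative minimum tax is the binding amount.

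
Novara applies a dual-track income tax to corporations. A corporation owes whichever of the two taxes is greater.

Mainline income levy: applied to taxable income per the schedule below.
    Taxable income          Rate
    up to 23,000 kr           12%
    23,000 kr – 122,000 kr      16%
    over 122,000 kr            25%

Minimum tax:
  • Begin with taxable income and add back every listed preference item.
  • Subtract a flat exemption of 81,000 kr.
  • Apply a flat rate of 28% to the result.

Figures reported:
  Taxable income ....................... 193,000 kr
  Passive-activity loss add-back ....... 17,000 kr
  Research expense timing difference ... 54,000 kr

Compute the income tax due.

51,240 kr

Minimum tax:
  Adjusted income: 193,000 kr + 17,000 kr + 54,000 kr = 264,000 kr
  Less exemption 81,000 kr → base 183,000 kr
  183,000 kr × 28% = 51,240 kr

Mainline income levy:
  23,000 kr × 12% = 2,760 kr
  99,000 kr × 16% = 15,840 kr
  71,000 kr × 25% = 17,750 kr
  → 36,350 kr

51,240 kr > 36,350 kr, so the minimum tax is the binding amount.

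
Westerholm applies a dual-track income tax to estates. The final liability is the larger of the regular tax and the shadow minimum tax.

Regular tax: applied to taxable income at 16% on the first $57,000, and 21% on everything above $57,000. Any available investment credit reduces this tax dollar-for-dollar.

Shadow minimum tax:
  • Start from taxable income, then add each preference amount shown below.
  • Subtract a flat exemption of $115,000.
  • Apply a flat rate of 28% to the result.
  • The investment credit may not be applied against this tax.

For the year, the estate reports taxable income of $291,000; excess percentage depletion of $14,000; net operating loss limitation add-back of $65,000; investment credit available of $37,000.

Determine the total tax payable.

$71,400

Shadow minimum tax:
  Adjusted income: $291,000 + $14,000 + $65,000 = $370,000
  Less exemption $115,000 → base $255,000
  $255,000 × 28% = $71,400

Regular tax:
  $57,000 × 16% = $9,120
  $234,000 × 21% = $49,140
  → $58,260
  Less investment credit $37,000 → $21,260

$71,400 > $21,260, so the shadow minimum tax is the binding amount.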